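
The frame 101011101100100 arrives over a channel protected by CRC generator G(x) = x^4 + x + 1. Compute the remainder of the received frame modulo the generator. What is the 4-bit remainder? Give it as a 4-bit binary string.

Modulo-2 division of 101011101100100 by 10011:
  pos 0: 10101 XOR 10011 = 00110
  pos 2: 11011 XOR 10011 = 01000
  pos 3: 10000 XOR 10011 = 00011
  pos 6: 11110 XOR 10011 = 01101
  pos 7: 11010 XOR 10011 = 01001
  pos 8: 10011 XOR 10011 = 00000
Remainder = 0000 (zero — the frame passes the CRC check).

0000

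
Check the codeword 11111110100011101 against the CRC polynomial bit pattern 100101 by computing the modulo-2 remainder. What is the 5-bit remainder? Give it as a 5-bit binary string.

Modulo-2 division of 11111110100011101 by 100101:
  pos 0: 111111 XOR 100101 = 011010
  pos 1: 110101 XOR 100101 = 010000
  pos 2: 100000 XOR 100101 = 000101
  pos 5: 101100 XOR 100101 = 001001
  pos 7: 100101 XOR 100101 = 000000
Remainder = 01101 (nonzero — an error is detected).

01101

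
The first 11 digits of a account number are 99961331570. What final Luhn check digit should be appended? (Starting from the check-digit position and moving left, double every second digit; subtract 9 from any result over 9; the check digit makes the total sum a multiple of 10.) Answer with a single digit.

7

Partial digits right→left: 0 7 5 1 3 3 1 6 9 9 9
Double every second digit counting from the check-digit position (so the 1st, 3rd, 5th, ... of the partial from the right).
  doubled (with −9 where >9): 0 1 6 2 9 9 → sum 27
  kept as-is: 7 1 3 6 9 → sum 26
Total = 27 + 26 = 53.
Check digit = (10 − (53 mod 10)) mod 10 = 7.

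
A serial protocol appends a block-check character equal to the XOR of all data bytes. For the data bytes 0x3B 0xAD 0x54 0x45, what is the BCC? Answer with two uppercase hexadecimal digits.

87

XOR the bytes together:
  start with 0x3B
  0x3B ⊕ 0xAD = 0x96
  0x96 ⊕ 0x54 = 0xC2
  0xC2 ⊕ 0x45 = 0x87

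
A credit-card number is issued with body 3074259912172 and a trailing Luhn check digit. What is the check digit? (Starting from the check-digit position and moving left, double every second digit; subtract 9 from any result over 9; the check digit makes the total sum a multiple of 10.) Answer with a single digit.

1

Partial digits right→left: 2 7 1 2 1 9 9 5 2 4 7 0 3
Double every second digit counting from the check-digit position (so the 1st, 3rd, 5th, ... of the partial from the right).
  doubled (with −9 where >9): 4 2 2 9 4 5 6 → sum 32
  kept as-is: 7 2 9 5 4 0 → sum 27
Total = 32 + 27 = 59.
Check digit = (10 − (59 mod 10)) mod 10 = 1.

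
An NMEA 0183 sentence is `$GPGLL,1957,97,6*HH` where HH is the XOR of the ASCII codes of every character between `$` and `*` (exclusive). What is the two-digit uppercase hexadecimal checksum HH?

XOR the ASCII codes of the payload characters:
  'G' = 0x47 → acc = 0x47
  'P' = 0x50 → acc = 0x17
  'G' = 0x47 → acc = 0x50
  'L' = 0x4C → acc = 0x1C
  'L' = 0x4C → acc = 0x50
  ',' = 0x2C → acc = 0x7C
  '1' = 0x31 → acc = 0x4D
  '9' = 0x39 → acc = 0x74
  '5' = 0x35 → acc = 0x41
  '7' = 0x37 → acc = 0x76
  ',' = 0x2C → acc = 0x5A
  '9' = 0x39 → acc = 0x63
  '7' = 0x37 → acc = 0x54
  ',' = 0x2C → acc = 0x78
  '6' = 0x36 → acc = 0x4E
Checksum = 0x4E.

4E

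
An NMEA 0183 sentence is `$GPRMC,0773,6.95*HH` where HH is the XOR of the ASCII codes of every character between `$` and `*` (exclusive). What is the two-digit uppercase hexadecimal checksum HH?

5C

XOR the ASCII codes of the payload characters:
  'G' = 0x47 → acc = 0x47
  'P' = 0x50 → acc = 0x17
  'R' = 0x52 → acc = 0x45
  'M' = 0x4D → acc = 0x08
  'C' = 0x43 → acc = 0x4B
  ',' = 0x2C → acc = 0x67
  '0' = 0x30 → acc = 0x57
  '7' = 0x37 → acc = 0x60
  '7' = 0x37 → acc = 0x57
  '3' = 0x33 → acc = 0x64
  ',' = 0x2C → acc = 0x48
  '6' = 0x36 → acc = 0x7E
  '.' = 0x2E → acc = 0x50
  '9' = 0x39 → acc = 0x69
  '5' = 0x35 → acc = 0x5C
Checksum = 0x5C.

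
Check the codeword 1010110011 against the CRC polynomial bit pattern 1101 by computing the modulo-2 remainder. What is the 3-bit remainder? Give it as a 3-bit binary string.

Modulo-2 division of 1010110011 by 1101:
  pos 0: 1010 XOR 1101 = 0111
  pos 1: 1111 XOR 1101 = 0010
  pos 3: 1010 XOR 1101 = 0111
  pos 4: 1110 XOR 1101 = 0011
  pos 6: 1111 XOR 1101 = 0010
Remainder = 010 (nonzero — an error is detected).

010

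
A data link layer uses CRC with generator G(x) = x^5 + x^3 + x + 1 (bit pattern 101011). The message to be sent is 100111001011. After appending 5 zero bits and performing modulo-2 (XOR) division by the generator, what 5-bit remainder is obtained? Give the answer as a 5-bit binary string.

11001

Append 5 zeros: 10011100101100000. Divide by 101011 (XOR where the leading bit is 1):
  pos 0: 100111 XOR 101011 = 001100
  pos 2: 110000 XOR 101011 = 011011
  pos 3: 110111 XOR 101011 = 011100
  pos 4: 111000 XOR 101011 = 010011
  pos 5: 100111 XOR 101011 = 001100
  pos 7: 110010 XOR 101011 = 011001
  pos 8: 110010 XOR 101011 = 011001
  pos 9: 110010 XOR 101011 = 011001
  pos 10: 110010 XOR 101011 = 011001
  pos 11: 110010 XOR 101011 = 011001
Remainder (last 5 bits) = 11001. This is the CRC / FCS.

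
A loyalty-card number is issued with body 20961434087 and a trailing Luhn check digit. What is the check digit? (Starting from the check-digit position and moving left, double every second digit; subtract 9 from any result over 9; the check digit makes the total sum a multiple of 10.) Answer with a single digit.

Partial digits right→left: 7 8 0 4 3 4 1 6 9 0 2
Double every second digit counting from the check-digit position (so the 1st, 3rd, 5th, ... of the partial from the right).
  doubled (with −9 where >9): 5 0 6 2 9 4 → sum 26
  kept as-is: 8 4 4 6 0 → sum 22
Total = 26 + 22 = 48.
Check digit = (10 − (48 mod 10)) mod 10 = 2.

2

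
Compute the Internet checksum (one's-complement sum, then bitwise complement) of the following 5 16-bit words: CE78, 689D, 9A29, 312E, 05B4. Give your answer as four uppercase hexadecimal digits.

One's-complement addition (fold any carry out of bit 15 back into bit 0):
  0xCE78 + 0x689D = 0x13715 → wrap carry → 0x3716
  0x3716 + 0x9A29 = 0x0D13F
  0xD13F + 0x312E = 0x1026D → wrap carry → 0x026E
  0x026E + 0x05B4 = 0x00822
One's-complement sum = 0x0822.
Checksum = ~0x0822 & 0xFFFF = 0xF7DD.

F7DD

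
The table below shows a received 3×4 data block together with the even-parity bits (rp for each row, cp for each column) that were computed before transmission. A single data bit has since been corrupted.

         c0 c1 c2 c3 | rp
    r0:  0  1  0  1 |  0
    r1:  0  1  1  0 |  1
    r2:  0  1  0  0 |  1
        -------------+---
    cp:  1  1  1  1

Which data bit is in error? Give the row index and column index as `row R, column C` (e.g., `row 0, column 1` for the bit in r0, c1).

row 1, column 0

Recompute each row's even parity and compare to rp:
  r0: data parity 0, sent rp 0 → ok
  r1: data parity 0, sent rp 1 → mismatch
  r2: data parity 1, sent rp 1 → ok
Recompute each column's even parity and compare to cp:
  c0: data parity 0, sent cp 1 → mismatch
  c1: data parity 1, sent cp 1 → ok
  c2: data parity 1, sent cp 1 → ok
  c3: data parity 1, sent cp 1 → ok
Exactly one row (r1) and one column (c0) fail → the flipped bit is at their intersection.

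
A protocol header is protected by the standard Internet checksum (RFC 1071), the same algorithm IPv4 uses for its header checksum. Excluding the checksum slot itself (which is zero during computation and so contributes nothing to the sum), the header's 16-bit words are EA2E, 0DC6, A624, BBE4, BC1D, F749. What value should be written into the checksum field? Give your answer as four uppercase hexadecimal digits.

F299

One's-complement addition (fold any carry out of bit 15 back into bit 0):
  0xEA2E + 0x0DC6 = 0x0F7F4
  0xF7F4 + 0xA624 = 0x19E18 → wrap carry → 0x9E19
  0x9E19 + 0xBBE4 = 0x159FD → wrap carry → 0x59FE
  0x59FE + 0xBC1D = 0x1161B → wrap carry → 0x161C
  0x161C + 0xF749 = 0x10D65 → wrap carry → 0x0D66
One's-complement sum = 0x0D66.
Checksum = ~0x0D66 & 0xFFFF = 0xF299.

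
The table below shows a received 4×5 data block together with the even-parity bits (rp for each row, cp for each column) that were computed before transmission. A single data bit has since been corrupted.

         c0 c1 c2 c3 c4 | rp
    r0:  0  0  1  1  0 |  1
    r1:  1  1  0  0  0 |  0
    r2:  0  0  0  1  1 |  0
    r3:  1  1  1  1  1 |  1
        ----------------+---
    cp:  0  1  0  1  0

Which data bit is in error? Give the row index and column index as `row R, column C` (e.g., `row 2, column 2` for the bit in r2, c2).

row 0, column 1

Recompute each row's even parity and compare to rp:
  r0: data parity 0, sent rp 1 → mismatch
  r1: data parity 0, sent rp 0 → ok
  r2: data parity 0, sent rp 0 → ok
  r3: data parity 1, sent rp 1 → ok
Recompute each column's even parity and compare to cp:
  c0: data parity 0, sent cp 0 → ok
  c1: data parity 0, sent cp 1 → mismatch
  c2: data parity 0, sent cp 0 → ok
  c3: data parity 1, sent cp 1 → ok
  c4: data parity 0, sent cp 0 → ok
Exactly one row (r0) and one column (c1) fail → the flipped bit is at their intersection.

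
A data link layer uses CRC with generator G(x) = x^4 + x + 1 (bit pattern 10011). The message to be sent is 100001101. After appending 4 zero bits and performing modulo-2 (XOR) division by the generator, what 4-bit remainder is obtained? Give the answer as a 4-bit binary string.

1011

Append 4 zeros: 1000011010000. Divide by 10011 (XOR where the leading bit is 1):
  pos 0: 10000 XOR 10011 = 00011
  pos 3: 11110 XOR 10011 = 01101
  pos 4: 11011 XOR 10011 = 01000
  pos 5: 10000 XOR 10011 = 00011
  pos 8: 11000 XOR 10011 = 01011
Remainder (last 4 bits) = 1011. This is the CRC / FCS.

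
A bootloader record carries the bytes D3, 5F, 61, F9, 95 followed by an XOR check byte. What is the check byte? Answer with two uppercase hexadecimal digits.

81

XOR the bytes together:
  start with 0xD3
  0xD3 ⊕ 0x5F = 0x8C
  0x8C ⊕ 0x61 = 0xED
  0xED ⊕ 0xF9 = 0x14
  0x14 ⊕ 0x95 = 0x81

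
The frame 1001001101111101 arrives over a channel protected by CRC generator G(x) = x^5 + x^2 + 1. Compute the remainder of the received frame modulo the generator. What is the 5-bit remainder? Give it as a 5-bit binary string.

10100

Modulo-2 division of 1001001101111101 by 100101:
  pos 0: 100100 XOR 100101 = 000001
  pos 5: 111011 XOR 100101 = 011110
  pos 6: 111101 XOR 100101 = 011000
  pos 7: 110001 XOR 100101 = 010100
  pos 8: 101001 XOR 100101 = 001100
  pos 10: 110001 XOR 100101 = 010100
Remainder = 10100 (nonzero — an error is detected).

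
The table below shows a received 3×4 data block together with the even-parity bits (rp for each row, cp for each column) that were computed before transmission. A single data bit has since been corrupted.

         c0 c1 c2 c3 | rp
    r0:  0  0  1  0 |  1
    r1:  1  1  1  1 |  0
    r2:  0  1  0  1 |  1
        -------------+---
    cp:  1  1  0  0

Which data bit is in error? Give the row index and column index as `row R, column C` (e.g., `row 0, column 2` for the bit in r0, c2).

Recompute each row's even parity and compare to rp:
  r0: data parity 1, sent rp 1 → ok
  r1: data parity 0, sent rp 0 → ok
  r2: data parity 0, sent rp 1 → mismatch
Recompute each column's even parity and compare to cp:
  c0: data parity 1, sent cp 1 → ok
  c1: data parity 0, sent cp 1 → mismatch
  c2: data parity 0, sent cp 0 → ok
  c3: data parity 0, sent cp 0 → ok
Exactly one row (r2) and one column (c1) fail → the flipped bit is at their intersection.

row 2, column 1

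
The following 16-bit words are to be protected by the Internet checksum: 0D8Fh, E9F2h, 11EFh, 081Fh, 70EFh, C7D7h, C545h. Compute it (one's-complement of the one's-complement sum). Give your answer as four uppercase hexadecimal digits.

F062

One's-complement addition (fold any carry out of bit 15 back into bit 0):
  0x0D8F + 0xE9F2 = 0x0F781
  0xF781 + 0x11EF = 0x10970 → wrap carry → 0x0971
  0x0971 + 0x081F = 0x01190
  0x1190 + 0x70EF = 0x0827F
  0x827F + 0xC7D7 = 0x14A56 → wrap carry → 0x4A57
  0x4A57 + 0xC545 = 0x10F9C → wrap carry → 0x0F9D
One's-complement sum = 0x0F9D.
Checksum = ~0x0F9D & 0xFFFF = 0xF062.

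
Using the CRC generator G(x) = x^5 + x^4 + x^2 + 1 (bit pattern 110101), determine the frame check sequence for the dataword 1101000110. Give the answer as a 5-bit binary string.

01101

Append 5 zeros: 110100011000000. Divide by 110101 (XOR where the leading bit is 1):
  pos 0: 110100 XOR 110101 = 000001
  pos 5: 101100 XOR 110101 = 011001
  pos 6: 110010 XOR 110101 = 000111
  pos 9: 111000 XOR 110101 = 001101
Remainder (last 5 bits) = 01101. This is the CRC / FCS.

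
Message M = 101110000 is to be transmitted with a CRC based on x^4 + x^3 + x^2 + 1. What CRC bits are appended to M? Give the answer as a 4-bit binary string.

Append 4 zeros: 1011100000000. Divide by 11101 (XOR where the leading bit is 1):
  pos 0: 10111 XOR 11101 = 01010
  pos 1: 10100 XOR 11101 = 01001
  pos 2: 10010 XOR 11101 = 01111
  pos 3: 11110 XOR 11101 = 00011
  pos 6: 11000 XOR 11101 = 00101
  pos 8: 10100 XOR 11101 = 01001
Remainder (last 4 bits) = 1001. This is the CRC / FCS.

1001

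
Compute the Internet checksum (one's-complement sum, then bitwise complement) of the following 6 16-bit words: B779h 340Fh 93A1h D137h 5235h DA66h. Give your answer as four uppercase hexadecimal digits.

8301

One's-complement addition (fold any carry out of bit 15 back into bit 0):
  0xB779 + 0x340F = 0x0EB88
  0xEB88 + 0x93A1 = 0x17F29 → wrap carry → 0x7F2A
  0x7F2A + 0xD137 = 0x15061 → wrap carry → 0x5062
  0x5062 + 0x5235 = 0x0A297
  0xA297 + 0xDA66 = 0x17CFD → wrap carry → 0x7CFE
One's-complement sum = 0x7CFE.
Checksum = ~0x7CFE & 0xFFFF = 0x8301.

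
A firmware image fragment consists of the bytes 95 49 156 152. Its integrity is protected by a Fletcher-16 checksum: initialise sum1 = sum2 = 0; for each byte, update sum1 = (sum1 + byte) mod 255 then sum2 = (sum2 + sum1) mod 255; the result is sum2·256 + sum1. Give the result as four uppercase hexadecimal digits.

E2C5

Running sums (mod 255):
  after byte 0 (95): sum1=95, sum2=95
  after byte 1 (49): sum1=144, sum2=239
  after byte 2 (156): sum1=45, sum2=29
  after byte 3 (152): sum1=197, sum2=226
Checksum = sum2·256 + sum1 = 226·256 + 197 = 58053 = 0xE2C5.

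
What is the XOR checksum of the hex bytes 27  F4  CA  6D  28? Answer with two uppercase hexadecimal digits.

5C

XOR the bytes together:
  start with 0x27
  0x27 ⊕ 0xF4 = 0xD3
  0xD3 ⊕ 0xCA = 0x19
  0x19 ⊕ 0x6D = 0x74
  0x74 ⊕ 0x28 = 0x5C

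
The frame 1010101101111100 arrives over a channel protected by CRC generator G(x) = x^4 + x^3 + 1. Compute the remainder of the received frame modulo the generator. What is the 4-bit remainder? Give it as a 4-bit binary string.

0000

Modulo-2 division of 1010101101111100 by 11001:
  pos 0: 10101 XOR 11001 = 01100
  pos 1: 11000 XOR 11001 = 00001
  pos 5: 11101 XOR 11001 = 00100
  pos 7: 10011 XOR 11001 = 01010
  pos 8: 10101 XOR 11001 = 01100
  pos 9: 11001 XOR 11001 = 00000
Remainder = 0000 (zero — the frame passes the CRC check).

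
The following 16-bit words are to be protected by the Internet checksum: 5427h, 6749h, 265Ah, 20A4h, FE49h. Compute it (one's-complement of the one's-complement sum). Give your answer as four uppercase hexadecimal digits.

One's-complement addition (fold any carry out of bit 15 back into bit 0):
  0x5427 + 0x6749 = 0x0BB70
  0xBB70 + 0x265A = 0x0E1CA
  0xE1CA + 0x20A4 = 0x1026E → wrap carry → 0x026F
  0x026F + 0xFE49 = 0x100B8 → wrap carry → 0x00B9
One's-complement sum = 0x00B9.
Checksum = ~0x00B9 & 0xFFFF = 0xFF46.

FF46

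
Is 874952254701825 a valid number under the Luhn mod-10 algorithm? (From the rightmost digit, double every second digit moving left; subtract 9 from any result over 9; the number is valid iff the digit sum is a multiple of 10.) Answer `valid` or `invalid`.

From the right, keep odd positions and double even positions (subtract 9 from any doubled value over 9):
  doubled (positions 2,4,...): 4 2 5 1 4 9 5 → sum 30
  kept (positions 1,3,...): 5 8 0 4 2 5 4 8 → sum 36
Total = 66.
66 mod 10 = 6, so the number is invalid.

invalid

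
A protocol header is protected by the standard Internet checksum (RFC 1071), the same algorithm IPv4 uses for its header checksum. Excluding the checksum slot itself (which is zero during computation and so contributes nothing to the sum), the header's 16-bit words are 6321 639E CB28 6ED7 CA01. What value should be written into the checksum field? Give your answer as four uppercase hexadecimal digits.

353E

One's-complement addition (fold any carry out of bit 15 back into bit 0):
  0x6321 + 0x639E = 0x0C6BF
  0xC6BF + 0xCB28 = 0x191E7 → wrap carry → 0x91E8
  0x91E8 + 0x6ED7 = 0x100BF → wrap carry → 0x00C0
  0x00C0 + 0xCA01 = 0x0CAC1
One's-complement sum = 0xCAC1.
Checksum = ~0xCAC1 & 0xFFFF = 0x353E.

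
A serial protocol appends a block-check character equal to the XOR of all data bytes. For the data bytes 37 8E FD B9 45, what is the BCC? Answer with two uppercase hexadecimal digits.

XOR the bytes together:
  start with 0x37
  0x37 ⊕ 0x8E = 0xB9
  0xB9 ⊕ 0xFD = 0x44
  0x44 ⊕ 0xB9 = 0xFD
  0xFD ⊕ 0x45 = 0xB8

B8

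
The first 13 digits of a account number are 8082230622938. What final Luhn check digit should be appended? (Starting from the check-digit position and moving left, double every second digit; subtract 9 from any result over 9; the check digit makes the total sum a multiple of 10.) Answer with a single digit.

Partial digits right→left: 8 3 9 2 2 6 0 3 2 2 8 0 8
Double every second digit counting from the check-digit position (so the 1st, 3rd, 5th, ... of the partial from the right).
  doubled (with −9 where >9): 7 9 4 0 4 7 7 → sum 38
  kept as-is: 3 2 6 3 2 0 → sum 16
Total = 38 + 16 = 54.
Check digit = (10 − (54 mod 10)) mod 10 = 6.

6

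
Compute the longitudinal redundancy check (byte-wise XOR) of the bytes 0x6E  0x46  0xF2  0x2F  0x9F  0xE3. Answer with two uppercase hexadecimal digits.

89

XOR the bytes together:
  start with 0x6E
  0x6E ⊕ 0x46 = 0x28
  0x28 ⊕ 0xF2 = 0xDA
  0xDA ⊕ 0x2F = 0xF5
  0xF5 ⊕ 0x9F = 0x6A
  0x6A ⊕ 0xE3 = 0x89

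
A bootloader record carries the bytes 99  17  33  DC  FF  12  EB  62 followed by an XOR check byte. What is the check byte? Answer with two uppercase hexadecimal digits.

05

XOR the bytes together:
  start with 0x99
  0x99 ⊕ 0x17 = 0x8E
  0x8E ⊕ 0x33 = 0xBD
  0xBD ⊕ 0xDC = 0x61
  0x61 ⊕ 0xFF = 0x9E
  0x9E ⊕ 0x12 = 0x8C
  0x8C ⊕ 0xEB = 0x67
  0x67 ⊕ 0x62 = 0x05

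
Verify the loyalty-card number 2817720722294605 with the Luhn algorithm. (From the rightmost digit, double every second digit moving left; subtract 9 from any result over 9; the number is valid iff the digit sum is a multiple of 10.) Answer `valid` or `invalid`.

invalid

From the right, keep odd positions and double even positions (subtract 9 from any doubled value over 9):
  doubled (positions 2,4,...): 0 8 4 4 0 5 2 4 → sum 27
  kept (positions 1,3,...): 5 6 9 2 7 2 7 8 → sum 46
Total = 73.
73 mod 10 = 3, so the number is invalid.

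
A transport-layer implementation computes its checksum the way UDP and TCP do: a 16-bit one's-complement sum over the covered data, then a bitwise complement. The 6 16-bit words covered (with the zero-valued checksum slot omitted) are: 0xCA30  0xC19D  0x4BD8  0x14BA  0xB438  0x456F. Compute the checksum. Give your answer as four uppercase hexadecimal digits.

19F7

One's-complement addition (fold any carry out of bit 15 back into bit 0):
  0xCA30 + 0xC19D = 0x18BCD → wrap carry → 0x8BCE
  0x8BCE + 0x4BD8 = 0x0D7A6
  0xD7A6 + 0x14BA = 0x0EC60
  0xEC60 + 0xB438 = 0x1A098 → wrap carry → 0xA099
  0xA099 + 0x456F = 0x0E608
One's-complement sum = 0xE608.
Checksum = ~0xE608 & 0xFFFF = 0x19F7.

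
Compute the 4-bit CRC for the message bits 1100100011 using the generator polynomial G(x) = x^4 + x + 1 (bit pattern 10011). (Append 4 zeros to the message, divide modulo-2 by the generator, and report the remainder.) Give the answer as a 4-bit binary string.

Append 4 zeros: 11001000110000. Divide by 10011 (XOR where the leading bit is 1):
  pos 0: 11001 XOR 10011 = 01010
  pos 1: 10100 XOR 10011 = 00111
  pos 3: 11100 XOR 10011 = 01111
  pos 4: 11111 XOR 10011 = 01100
  pos 5: 11001 XOR 10011 = 01010
  pos 6: 10100 XOR 10011 = 00111
  pos 8: 11100 XOR 10011 = 01111
  pos 9: 11110 XOR 10011 = 01101
Remainder (last 4 bits) = 1101. This is the CRC / FCS.

1101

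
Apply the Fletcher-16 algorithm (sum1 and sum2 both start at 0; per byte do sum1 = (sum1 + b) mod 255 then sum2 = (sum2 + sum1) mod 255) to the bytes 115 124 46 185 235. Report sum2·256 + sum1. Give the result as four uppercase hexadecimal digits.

Running sums (mod 255):
  after byte 0 (115): sum1=115, sum2=115
  after byte 1 (124): sum1=239, sum2=99
  after byte 2 (46): sum1=30, sum2=129
  after byte 3 (185): sum1=215, sum2=89
  after byte 4 (235): sum1=195, sum2=29
Checksum = sum2·256 + sum1 = 29·256 + 195 = 7619 = 0x1DC3.

1DC3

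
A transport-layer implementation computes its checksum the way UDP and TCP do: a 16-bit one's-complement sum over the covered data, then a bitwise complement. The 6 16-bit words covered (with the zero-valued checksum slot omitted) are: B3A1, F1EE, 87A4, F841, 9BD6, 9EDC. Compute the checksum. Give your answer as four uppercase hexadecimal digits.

One's-complement addition (fold any carry out of bit 15 back into bit 0):
  0xB3A1 + 0xF1EE = 0x1A58F → wrap carry → 0xA590
  0xA590 + 0x87A4 = 0x12D34 → wrap carry → 0x2D35
  0x2D35 + 0xF841 = 0x12576 → wrap carry → 0x2577
  0x2577 + 0x9BD6 = 0x0C14D
  0xC14D + 0x9EDC = 0x16029 → wrap carry → 0x602A
One's-complement sum = 0x602A.
Checksum = ~0x602A & 0xFFFF = 0x9FD5.

9FD5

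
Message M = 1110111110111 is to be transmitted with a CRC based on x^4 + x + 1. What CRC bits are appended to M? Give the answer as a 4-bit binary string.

1010

Append 4 zeros: 11101111101110000. Divide by 10011 (XOR where the leading bit is 1):
  pos 0: 11101 XOR 10011 = 01110
  pos 1: 11101 XOR 10011 = 01110
  pos 2: 11101 XOR 10011 = 01110
  pos 3: 11101 XOR 10011 = 01110
  pos 4: 11101 XOR 10011 = 01110
  pos 5: 11100 XOR 10011 = 01111
  pos 6: 11111 XOR 10011 = 01100
  pos 7: 11001 XOR 10011 = 01010
  pos 8: 10101 XOR 10011 = 00110
  pos 10: 11000 XOR 10011 = 01011
  pos 11: 10110 XOR 10011 = 00101
Remainder (last 4 bits) = 1010. This is the CRC / FCS.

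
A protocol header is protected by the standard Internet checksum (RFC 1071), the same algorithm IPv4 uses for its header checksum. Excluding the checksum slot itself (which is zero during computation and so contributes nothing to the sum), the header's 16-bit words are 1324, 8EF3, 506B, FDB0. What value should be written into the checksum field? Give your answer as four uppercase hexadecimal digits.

One's-complement addition (fold any carry out of bit 15 back into bit 0):
  0x1324 + 0x8EF3 = 0x0A217
  0xA217 + 0x506B = 0x0F282
  0xF282 + 0xFDB0 = 0x1F032 → wrap carry → 0xF033
One's-complement sum = 0xF033.
Checksum = ~0xF033 & 0xFFFF = 0x0FCC.

0FCC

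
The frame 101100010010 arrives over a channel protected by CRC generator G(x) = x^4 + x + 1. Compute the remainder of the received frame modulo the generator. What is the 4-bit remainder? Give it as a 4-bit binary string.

0000

Modulo-2 division of 101100010010 by 10011:
  pos 0: 10110 XOR 10011 = 00101
  pos 2: 10100 XOR 10011 = 00111
  pos 4: 11110 XOR 10011 = 01101
  pos 5: 11010 XOR 10011 = 01001
  pos 6: 10011 XOR 10011 = 00000
Remainder = 0000 (zero — the frame passes the CRC check).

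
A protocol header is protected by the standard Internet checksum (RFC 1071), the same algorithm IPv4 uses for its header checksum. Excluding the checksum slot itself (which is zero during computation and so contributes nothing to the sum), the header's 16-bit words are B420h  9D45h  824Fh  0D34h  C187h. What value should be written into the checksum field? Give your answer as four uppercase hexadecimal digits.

5D8E

One's-complement addition (fold any carry out of bit 15 back into bit 0):
  0xB420 + 0x9D45 = 0x15165 → wrap carry → 0x5166
  0x5166 + 0x824F = 0x0D3B5
  0xD3B5 + 0x0D34 = 0x0E0E9
  0xE0E9 + 0xC187 = 0x1A270 → wrap carry → 0xA271
One's-complement sum = 0xA271.
Checksum = ~0xA271 & 0xFFFF = 0x5D8E.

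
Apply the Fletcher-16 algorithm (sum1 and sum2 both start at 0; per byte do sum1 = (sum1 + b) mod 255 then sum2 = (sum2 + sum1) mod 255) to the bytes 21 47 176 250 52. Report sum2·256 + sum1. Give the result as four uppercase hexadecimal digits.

Running sums (mod 255):
  after byte 0 (21): sum1=21, sum2=21
  after byte 1 (47): sum1=68, sum2=89
  after byte 2 (176): sum1=244, sum2=78
  after byte 3 (250): sum1=239, sum2=62
  after byte 4 (52): sum1=36, sum2=98
Checksum = sum2·256 + sum1 = 98·256 + 36 = 25124 = 0x6224.

6224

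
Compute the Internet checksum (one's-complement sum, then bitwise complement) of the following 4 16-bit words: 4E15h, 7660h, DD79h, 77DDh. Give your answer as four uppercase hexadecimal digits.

E632

One's-complement addition (fold any carry out of bit 15 back into bit 0):
  0x4E15 + 0x7660 = 0x0C475
  0xC475 + 0xDD79 = 0x1A1EE → wrap carry → 0xA1EF
  0xA1EF + 0x77DD = 0x119CC → wrap carry → 0x19CD
One's-complement sum = 0x19CD.
Checksum = ~0x19CD & 0xFFFF = 0xE632.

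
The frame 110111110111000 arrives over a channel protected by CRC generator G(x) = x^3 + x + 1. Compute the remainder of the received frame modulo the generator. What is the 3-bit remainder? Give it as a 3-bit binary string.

100

Modulo-2 division of 110111110111000 by 1011:
  pos 0: 1101 XOR 1011 = 0110
  pos 1: 1101 XOR 1011 = 0110
  pos 2: 1101 XOR 1011 = 0110
  pos 3: 1101 XOR 1011 = 0110
  pos 4: 1101 XOR 1011 = 0110
  pos 5: 1100 XOR 1011 = 0111
  pos 6: 1111 XOR 1011 = 0100
  pos 7: 1001 XOR 1011 = 0010
  pos 9: 1010 XOR 1011 = 0001
Remainder = 100 (nonzero — an error is detected).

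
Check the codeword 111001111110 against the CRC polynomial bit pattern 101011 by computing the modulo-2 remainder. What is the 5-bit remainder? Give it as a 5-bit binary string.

00001

Modulo-2 division of 111001111110 by 101011:
  pos 0: 111001 XOR 101011 = 010010
  pos 1: 100101 XOR 101011 = 001110
  pos 3: 111011 XOR 101011 = 010000
  pos 4: 100001 XOR 101011 = 001010
  pos 6: 101010 XOR 101011 = 000001
Remainder = 00001 (nonzero — an error is detected).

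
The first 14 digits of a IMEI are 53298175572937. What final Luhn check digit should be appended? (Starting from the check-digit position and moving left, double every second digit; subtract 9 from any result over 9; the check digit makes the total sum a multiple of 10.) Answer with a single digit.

1

Partial digits right→left: 7 3 9 2 7 5 5 7 1 8 9 2 3 5
Double every second digit counting from the check-digit position (so the 1st, 3rd, 5th, ... of the partial from the right).
  doubled (with −9 where >9): 5 9 5 1 2 9 6 → sum 37
  kept as-is: 3 2 5 7 8 2 5 → sum 32
Total = 37 + 32 = 69.
Check digit = (10 − (69 mod 10)) mod 10 = 1.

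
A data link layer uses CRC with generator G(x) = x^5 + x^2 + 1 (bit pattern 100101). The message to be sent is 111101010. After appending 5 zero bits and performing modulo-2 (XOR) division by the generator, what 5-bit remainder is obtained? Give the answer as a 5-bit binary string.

Append 5 zeros: 11110101000000. Divide by 100101 (XOR where the leading bit is 1):
  pos 0: 111101 XOR 100101 = 011000
  pos 1: 110000 XOR 100101 = 010101
  pos 2: 101011 XOR 100101 = 001110
  pos 4: 111000 XOR 100101 = 011101
  pos 5: 111010 XOR 100101 = 011111
  pos 6: 111110 XOR 100101 = 011011
  pos 7: 110110 XOR 100101 = 010011
  pos 8: 100110 XOR 100101 = 000011
Remainder (last 5 bits) = 00011. This is the CRC / FCS.

00011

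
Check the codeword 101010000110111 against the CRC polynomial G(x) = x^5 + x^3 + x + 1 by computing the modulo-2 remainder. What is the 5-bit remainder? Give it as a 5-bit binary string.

00000

Modulo-2 division of 101010000110111 by 101011:
  pos 0: 101010 XOR 101011 = 000001
  pos 5: 100011 XOR 101011 = 001000
  pos 7: 100001 XOR 101011 = 001010
  pos 9: 101011 XOR 101011 = 000000
Remainder = 00000 (zero — the frame passes the CRC check).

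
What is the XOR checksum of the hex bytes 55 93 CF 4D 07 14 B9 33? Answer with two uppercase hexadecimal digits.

DD

XOR the bytes together:
  start with 0x55
  0x55 ⊕ 0x93 = 0xC6
  0xC6 ⊕ 0xCF = 0x09
  0x09 ⊕ 0x4D = 0x44
  0x44 ⊕ 0x07 = 0x43
  0x43 ⊕ 0x14 = 0x57
  0x57 ⊕ 0xB9 = 0xEE
  0xEE ⊕ 0x33 = 0xDD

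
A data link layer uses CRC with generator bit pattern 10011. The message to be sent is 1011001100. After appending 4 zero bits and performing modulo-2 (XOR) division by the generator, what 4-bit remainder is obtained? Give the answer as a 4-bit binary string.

Append 4 zeros: 10110011000000. Divide by 10011 (XOR where the leading bit is 1):
  pos 0: 10110 XOR 10011 = 00101
  pos 2: 10101 XOR 10011 = 00110
  pos 4: 11010 XOR 10011 = 01001
  pos 5: 10010 XOR 10011 = 00001
  pos 9: 10000 XOR 10011 = 00011
Remainder (last 4 bits) = 0011. This is the CRC / FCS.

0011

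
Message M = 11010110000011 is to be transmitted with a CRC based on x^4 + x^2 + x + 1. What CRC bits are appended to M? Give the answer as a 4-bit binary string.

Append 4 zeros: 110101100000110000. Divide by 10111 (XOR where the leading bit is 1):
  pos 0: 11010 XOR 10111 = 01101
  pos 1: 11011 XOR 10111 = 01100
  pos 2: 11001 XOR 10111 = 01110
  pos 3: 11100 XOR 10111 = 01011
  pos 4: 10110 XOR 10111 = 00001
  pos 8: 10001 XOR 10111 = 00110
  pos 10: 11010 XOR 10111 = 01101
  pos 11: 11010 XOR 10111 = 01101
  pos 12: 11010 XOR 10111 = 01101
  pos 13: 11010 XOR 10111 = 01101
Remainder (last 4 bits) = 1101. This is the CRC / FCS.

1101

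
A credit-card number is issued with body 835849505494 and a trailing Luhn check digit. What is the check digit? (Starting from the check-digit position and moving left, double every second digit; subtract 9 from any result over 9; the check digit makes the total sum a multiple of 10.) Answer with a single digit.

Partial digits right→left: 4 9 4 5 0 5 9 4 8 5 3 8
Double every second digit counting from the check-digit position (so the 1st, 3rd, 5th, ... of the partial from the right).
  doubled (with −9 where >9): 8 8 0 9 7 6 → sum 38
  kept as-is: 9 5 5 4 5 8 → sum 36
Total = 38 + 36 = 74.
Check digit = (10 − (74 mod 10)) mod 10 = 6.

6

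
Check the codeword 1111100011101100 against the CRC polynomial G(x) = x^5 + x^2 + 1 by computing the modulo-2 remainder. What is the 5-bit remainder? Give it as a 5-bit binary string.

00000

Modulo-2 division of 1111100011101100 by 100101:
  pos 0: 111110 XOR 100101 = 011011
  pos 1: 110110 XOR 100101 = 010011
  pos 2: 100110 XOR 100101 = 000011
  pos 6: 111110 XOR 100101 = 011011
  pos 7: 110111 XOR 100101 = 010010
  pos 8: 100101 XOR 100101 = 000000
Remainder = 00000 (zero — the frame passes the CRC check).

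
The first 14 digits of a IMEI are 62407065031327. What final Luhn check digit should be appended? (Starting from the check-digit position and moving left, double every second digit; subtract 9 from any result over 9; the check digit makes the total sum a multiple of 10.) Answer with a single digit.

Partial digits right→left: 7 2 3 1 3 0 5 6 0 7 0 4 2 6
Double every second digit counting from the check-digit position (so the 1st, 3rd, 5th, ... of the partial from the right).
  doubled (with −9 where >9): 5 6 6 1 0 0 4 → sum 22
  kept as-is: 2 1 0 6 7 4 6 → sum 26
Total = 22 + 26 = 48.
Check digit = (10 − (48 mod 10)) mod 10 = 2.

2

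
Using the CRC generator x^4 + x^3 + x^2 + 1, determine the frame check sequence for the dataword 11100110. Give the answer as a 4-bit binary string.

Append 4 zeros: 111001100000. Divide by 11101 (XOR where the leading bit is 1):
  pos 0: 11100 XOR 11101 = 00001
  pos 4: 11100 XOR 11101 = 00001
Remainder (last 4 bits) = 1000. This is the CRC / FCS.

1000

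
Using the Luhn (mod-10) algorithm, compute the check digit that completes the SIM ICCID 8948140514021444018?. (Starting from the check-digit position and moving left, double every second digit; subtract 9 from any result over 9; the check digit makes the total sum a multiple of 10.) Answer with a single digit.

Partial digits right→left: 8 1 0 4 4 4 1 2 0 4 1 5 0 4 1 8 4 9 8
Double every second digit counting from the check-digit position (so the 1st, 3rd, 5th, ... of the partial from the right).
  doubled (with −9 where >9): 7 0 8 2 0 2 0 2 8 7 → sum 36
  kept as-is: 1 4 4 2 4 5 4 8 9 → sum 41
Total = 36 + 41 = 77.
Check digit = (10 − (77 mod 10)) mod 10 = 3.

3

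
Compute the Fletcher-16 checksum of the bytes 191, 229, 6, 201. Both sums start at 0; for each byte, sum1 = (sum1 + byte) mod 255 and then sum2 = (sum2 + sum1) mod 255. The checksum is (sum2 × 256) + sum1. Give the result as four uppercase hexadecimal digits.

Running sums (mod 255):
  after byte 0 (191): sum1=191, sum2=191
  after byte 1 (229): sum1=165, sum2=101
  after byte 2 (6): sum1=171, sum2=17
  after byte 3 (201): sum1=117, sum2=134
Checksum = sum2·256 + sum1 = 134·256 + 117 = 34421 = 0x8675.

8675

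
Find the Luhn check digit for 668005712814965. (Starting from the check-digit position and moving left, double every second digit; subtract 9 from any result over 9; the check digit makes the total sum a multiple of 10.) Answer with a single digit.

Partial digits right→left: 5 6 9 4 1 8 2 1 7 5 0 0 8 6 6
Double every second digit counting from the check-digit position (so the 1st, 3rd, 5th, ... of the partial from the right).
  doubled (with −9 where >9): 1 9 2 4 5 0 7 3 → sum 31
  kept as-is: 6 4 8 1 5 0 6 → sum 30
Total = 31 + 30 = 61.
Check digit = (10 − (61 mod 10)) mod 10 = 9.

9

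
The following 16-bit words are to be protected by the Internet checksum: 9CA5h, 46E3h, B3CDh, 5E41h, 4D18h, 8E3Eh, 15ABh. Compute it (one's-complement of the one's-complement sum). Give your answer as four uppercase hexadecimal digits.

1966

One's-complement addition (fold any carry out of bit 15 back into bit 0):
  0x9CA5 + 0x46E3 = 0x0E388
  0xE388 + 0xB3CD = 0x19755 → wrap carry → 0x9756
  0x9756 + 0x5E41 = 0x0F597
  0xF597 + 0x4D18 = 0x142AF → wrap carry → 0x42B0
  0x42B0 + 0x8E3E = 0x0D0EE
  0xD0EE + 0x15AB = 0x0E699
One's-complement sum = 0xE699.
Checksum = ~0xE699 & 0xFFFF = 0x1966.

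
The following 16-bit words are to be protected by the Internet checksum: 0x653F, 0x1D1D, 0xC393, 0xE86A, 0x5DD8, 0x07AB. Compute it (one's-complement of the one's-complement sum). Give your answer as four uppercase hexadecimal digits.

6C21

One's-complement addition (fold any carry out of bit 15 back into bit 0):
  0x653F + 0x1D1D = 0x0825C
  0x825C + 0xC393 = 0x145EF → wrap carry → 0x45F0
  0x45F0 + 0xE86A = 0x12E5A → wrap carry → 0x2E5B
  0x2E5B + 0x5DD8 = 0x08C33
  0x8C33 + 0x07AB = 0x093DE
One's-complement sum = 0x93DE.
Checksum = ~0x93DE & 0xFFFF = 0x6C21.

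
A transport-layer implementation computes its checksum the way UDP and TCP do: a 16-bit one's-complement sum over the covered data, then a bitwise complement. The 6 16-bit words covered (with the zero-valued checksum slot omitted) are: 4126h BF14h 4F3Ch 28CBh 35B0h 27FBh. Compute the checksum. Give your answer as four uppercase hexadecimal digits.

2A12

One's-complement addition (fold any carry out of bit 15 back into bit 0):
  0x4126 + 0xBF14 = 0x1003A → wrap carry → 0x003B
  0x003B + 0x4F3C = 0x04F77
  0x4F77 + 0x28CB = 0x07842
  0x7842 + 0x35B0 = 0x0ADF2
  0xADF2 + 0x27FB = 0x0D5ED
One's-complement sum = 0xD5ED.
Checksum = ~0xD5ED & 0xFFFF = 0x2A12.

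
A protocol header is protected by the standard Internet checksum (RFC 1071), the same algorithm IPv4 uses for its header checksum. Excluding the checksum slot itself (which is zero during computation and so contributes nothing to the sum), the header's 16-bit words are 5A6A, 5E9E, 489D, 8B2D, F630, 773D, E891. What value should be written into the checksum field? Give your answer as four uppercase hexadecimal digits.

One's-complement addition (fold any carry out of bit 15 back into bit 0):
  0x5A6A + 0x5E9E = 0x0B908
  0xB908 + 0x489D = 0x101A5 → wrap carry → 0x01A6
  0x01A6 + 0x8B2D = 0x08CD3
  0x8CD3 + 0xF630 = 0x18303 → wrap carry → 0x8304
  0x8304 + 0x773D = 0x0FA41
  0xFA41 + 0xE891 = 0x1E2D2 → wrap carry → 0xE2D3
One's-complement sum = 0xE2D3.
Checksum = ~0xE2D3 & 0xFFFF = 0x1D2C.

1D2C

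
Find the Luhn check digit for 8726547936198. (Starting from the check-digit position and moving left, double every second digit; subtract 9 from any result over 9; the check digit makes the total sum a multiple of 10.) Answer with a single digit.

7

Partial digits right→left: 8 9 1 6 3 9 7 4 5 6 2 7 8
Double every second digit counting from the check-digit position (so the 1st, 3rd, 5th, ... of the partial from the right).
  doubled (with −9 where >9): 7 2 6 5 1 4 7 → sum 32
  kept as-is: 9 6 9 4 6 7 → sum 41
Total = 32 + 41 = 73.
Check digit = (10 − (73 mod 10)) mod 10 = 7.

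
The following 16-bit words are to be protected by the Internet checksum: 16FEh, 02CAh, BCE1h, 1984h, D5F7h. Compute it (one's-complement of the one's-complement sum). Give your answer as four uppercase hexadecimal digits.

One's-complement addition (fold any carry out of bit 15 back into bit 0):
  0x16FE + 0x02CA = 0x019C8
  0x19C8 + 0xBCE1 = 0x0D6A9
  0xD6A9 + 0x1984 = 0x0F02D
  0xF02D + 0xD5F7 = 0x1C624 → wrap carry → 0xC625
One's-complement sum = 0xC625.
Checksum = ~0xC625 & 0xFFFF = 0x39DA.

39DA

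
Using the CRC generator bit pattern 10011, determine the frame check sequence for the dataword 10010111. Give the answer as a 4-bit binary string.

Append 4 zeros: 100101110000. Divide by 10011 (XOR where the leading bit is 1):
  pos 0: 10010 XOR 10011 = 00001
  pos 4: 11110 XOR 10011 = 01101
  pos 5: 11010 XOR 10011 = 01001
  pos 6: 10010 XOR 10011 = 00001
Remainder (last 4 bits) = 0010. This is the CRC / FCS.

0010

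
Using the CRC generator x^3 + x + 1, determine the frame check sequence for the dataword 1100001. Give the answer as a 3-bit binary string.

101

Append 3 zeros: 1100001000. Divide by 1011 (XOR where the leading bit is 1):
  pos 0: 1100 XOR 1011 = 0111
  pos 1: 1110 XOR 1011 = 0101
  pos 2: 1010 XOR 1011 = 0001
  pos 5: 1100 XOR 1011 = 0111
  pos 6: 1110 XOR 1011 = 0101
Remainder (last 3 bits) = 101. This is the CRC / FCS.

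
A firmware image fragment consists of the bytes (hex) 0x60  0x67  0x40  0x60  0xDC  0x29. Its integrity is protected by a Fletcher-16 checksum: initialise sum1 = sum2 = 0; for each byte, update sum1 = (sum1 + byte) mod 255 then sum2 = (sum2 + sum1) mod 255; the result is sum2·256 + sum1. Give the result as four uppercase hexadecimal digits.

Running sums (mod 255):
  after byte 0 (0x60): sum1=96, sum2=96
  after byte 1 (0x67): sum1=199, sum2=40
  after byte 2 (0x40): sum1=8, sum2=48
  after byte 3 (0x60): sum1=104, sum2=152
  after byte 4 (0xDC): sum1=69, sum2=221
  after byte 5 (0x29): sum1=110, sum2=76
Checksum = sum2·256 + sum1 = 76·256 + 110 = 19566 = 0x4C6E.

4C6E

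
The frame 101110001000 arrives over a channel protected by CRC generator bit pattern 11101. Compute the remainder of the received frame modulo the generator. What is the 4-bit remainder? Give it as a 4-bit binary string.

0010

Modulo-2 division of 101110001000 by 11101:
  pos 0: 10111 XOR 11101 = 01010
  pos 1: 10100 XOR 11101 = 01001
  pos 2: 10010 XOR 11101 = 01111
  pos 3: 11110 XOR 11101 = 00011
  pos 6: 11100 XOR 11101 = 00001
Remainder = 0010 (nonzero — an error is detected).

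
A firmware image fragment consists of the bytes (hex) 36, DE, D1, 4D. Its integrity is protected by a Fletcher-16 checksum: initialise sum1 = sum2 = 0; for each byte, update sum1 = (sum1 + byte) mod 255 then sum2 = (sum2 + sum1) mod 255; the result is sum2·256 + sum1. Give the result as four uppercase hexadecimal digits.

6634

Running sums (mod 255):
  after byte 0 (36): sum1=54, sum2=54
  after byte 1 (DE): sum1=21, sum2=75
  after byte 2 (D1): sum1=230, sum2=50
  after byte 3 (4D): sum1=52, sum2=102
Checksum = sum2·256 + sum1 = 102·256 + 52 = 26164 = 0x6634.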